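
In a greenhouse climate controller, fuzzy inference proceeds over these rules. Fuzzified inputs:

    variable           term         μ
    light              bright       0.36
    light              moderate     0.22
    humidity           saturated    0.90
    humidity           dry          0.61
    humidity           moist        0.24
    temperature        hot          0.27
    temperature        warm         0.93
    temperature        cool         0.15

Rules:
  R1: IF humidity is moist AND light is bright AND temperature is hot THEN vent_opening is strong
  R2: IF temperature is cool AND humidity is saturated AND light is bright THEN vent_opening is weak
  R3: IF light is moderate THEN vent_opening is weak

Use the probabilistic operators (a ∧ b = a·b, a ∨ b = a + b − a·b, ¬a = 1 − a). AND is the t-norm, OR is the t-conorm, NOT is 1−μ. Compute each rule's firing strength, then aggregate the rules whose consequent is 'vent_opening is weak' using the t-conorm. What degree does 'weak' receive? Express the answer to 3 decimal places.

0.258

R1: moist=0.24, bright=0.36, hot=0.27; AND[a·b] → w = 0.0233
R2: cool=0.15, saturated=0.90, bright=0.36; AND[a·b] → w = 0.0486
R3: moderate=0.22 → w = 0.2200
Rules with consequent 'weak': {R2, R3} → strengths 0.0486, 0.2200
Aggregate via t-conorm [a + b − a·b]: 0.2579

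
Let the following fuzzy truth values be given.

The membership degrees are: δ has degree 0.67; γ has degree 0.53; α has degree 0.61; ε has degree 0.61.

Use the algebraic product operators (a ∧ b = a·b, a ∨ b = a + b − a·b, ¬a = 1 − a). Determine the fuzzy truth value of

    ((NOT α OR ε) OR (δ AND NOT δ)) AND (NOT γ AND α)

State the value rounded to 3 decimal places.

0.234

NOT α = 1 − 0.6100 = 0.3900
NOT α OR ε = a + b − a·b on (0.3900, 0.6100) = 0.7621
NOT δ = 1 − 0.6700 = 0.3300
δ AND NOT δ = a·b on (0.6700, 0.3300) = 0.2211
(NOT α OR ε) OR (δ AND NOT δ) = a + b − a·b on (0.7621, 0.2211) = 0.8147
NOT γ = 1 − 0.5300 = 0.4700
NOT γ AND α = a·b on (0.4700, 0.6100) = 0.2867
((NOT α OR ε) OR (δ AND NOT δ)) AND (NOT γ AND α) = a·b on (0.8147, 0.2867) = 0.2336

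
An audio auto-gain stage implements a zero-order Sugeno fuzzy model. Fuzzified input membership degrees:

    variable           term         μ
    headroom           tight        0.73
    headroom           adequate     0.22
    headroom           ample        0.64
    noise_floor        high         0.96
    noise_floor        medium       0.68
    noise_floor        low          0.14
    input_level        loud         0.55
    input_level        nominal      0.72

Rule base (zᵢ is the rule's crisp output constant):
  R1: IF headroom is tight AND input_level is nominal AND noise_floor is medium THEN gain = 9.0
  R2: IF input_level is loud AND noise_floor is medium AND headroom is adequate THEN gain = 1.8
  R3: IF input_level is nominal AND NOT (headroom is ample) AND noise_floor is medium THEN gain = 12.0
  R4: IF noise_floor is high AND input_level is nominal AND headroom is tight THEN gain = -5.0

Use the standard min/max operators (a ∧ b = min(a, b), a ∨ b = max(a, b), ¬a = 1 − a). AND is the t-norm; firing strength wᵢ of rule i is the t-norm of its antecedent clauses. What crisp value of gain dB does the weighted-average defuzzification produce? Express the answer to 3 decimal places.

R1 (z=9.0): tight=0.73, nominal=0.72, medium=0.68; AND[min(a, b)] → w = 0.68
R2 (z=1.8): loud=0.55, medium=0.68, adequate=0.22; AND[min(a, b)] → w = 0.22
R3 (z=12.0): nominal=0.72, ¬ample=1−0.64=0.36, medium=0.68; AND[min(a, b)] → w = 0.36
R4 (z=-5.0): high=0.96, nominal=0.72, tight=0.73; AND[min(a, b)] → w = 0.72
Weighted average = (0.68·9.0 + 0.22·1.8 + 0.36·12.0 + 0.72·-5.0) / (0.68 + 0.22 + 0.36 + 0.72)
  = 7.2360 / 1.9800 = 3.655

3.655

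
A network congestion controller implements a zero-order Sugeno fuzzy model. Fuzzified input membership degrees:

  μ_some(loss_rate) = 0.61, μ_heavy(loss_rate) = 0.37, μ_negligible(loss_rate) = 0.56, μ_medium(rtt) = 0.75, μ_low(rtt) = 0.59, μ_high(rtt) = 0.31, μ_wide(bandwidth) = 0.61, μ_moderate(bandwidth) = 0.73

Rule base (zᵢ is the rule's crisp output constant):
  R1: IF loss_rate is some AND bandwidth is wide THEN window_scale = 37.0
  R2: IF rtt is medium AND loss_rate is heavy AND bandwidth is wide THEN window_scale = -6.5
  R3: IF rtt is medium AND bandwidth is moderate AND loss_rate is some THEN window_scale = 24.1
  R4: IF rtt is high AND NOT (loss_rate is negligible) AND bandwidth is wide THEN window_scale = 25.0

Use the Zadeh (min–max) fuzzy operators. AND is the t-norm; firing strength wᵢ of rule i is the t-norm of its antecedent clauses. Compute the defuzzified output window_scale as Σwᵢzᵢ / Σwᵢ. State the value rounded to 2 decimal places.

R1 (z=37.0): some=0.61, wide=0.61; AND[min(a, b)] → w = 0.61
R2 (z=-6.5): medium=0.75, heavy=0.37, wide=0.61; AND[min(a, b)] → w = 0.37
R3 (z=24.1): medium=0.75, moderate=0.73, some=0.61; AND[min(a, b)] → w = 0.61
R4 (z=25.0): high=0.31, ¬negligible=1−0.56=0.44, wide=0.61; AND[min(a, b)] → w = 0.31
Weighted average = (0.61·37.0 + 0.37·-6.5 + 0.61·24.1 + 0.31·25.0) / (0.61 + 0.37 + 0.61 + 0.31)
  = 42.6160 / 1.9000 = 22.43

22.43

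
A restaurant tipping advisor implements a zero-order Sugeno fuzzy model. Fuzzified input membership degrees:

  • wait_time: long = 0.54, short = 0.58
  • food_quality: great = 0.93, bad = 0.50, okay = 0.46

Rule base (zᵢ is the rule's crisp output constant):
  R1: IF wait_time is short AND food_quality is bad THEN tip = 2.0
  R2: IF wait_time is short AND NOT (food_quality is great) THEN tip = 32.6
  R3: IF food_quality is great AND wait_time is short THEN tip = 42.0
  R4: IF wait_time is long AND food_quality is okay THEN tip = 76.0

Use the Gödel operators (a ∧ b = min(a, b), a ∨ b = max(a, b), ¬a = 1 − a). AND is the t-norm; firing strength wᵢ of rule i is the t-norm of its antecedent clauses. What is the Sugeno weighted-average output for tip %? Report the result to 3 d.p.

38.883

R1 (z=2.0): short=0.58, bad=0.50; AND[min(a, b)] → w = 0.50
R2 (z=32.6): short=0.58, ¬great=1−0.93=0.07; AND[min(a, b)] → w = 0.07
R3 (z=42.0): great=0.93, short=0.58; AND[min(a, b)] → w = 0.58
R4 (z=76.0): long=0.54, okay=0.46; AND[min(a, b)] → w = 0.46
Weighted average = (0.50·2.0 + 0.07·32.6 + 0.58·42.0 + 0.46·76.0) / (0.50 + 0.07 + 0.58 + 0.46)
  = 62.6020 / 1.6100 = 38.883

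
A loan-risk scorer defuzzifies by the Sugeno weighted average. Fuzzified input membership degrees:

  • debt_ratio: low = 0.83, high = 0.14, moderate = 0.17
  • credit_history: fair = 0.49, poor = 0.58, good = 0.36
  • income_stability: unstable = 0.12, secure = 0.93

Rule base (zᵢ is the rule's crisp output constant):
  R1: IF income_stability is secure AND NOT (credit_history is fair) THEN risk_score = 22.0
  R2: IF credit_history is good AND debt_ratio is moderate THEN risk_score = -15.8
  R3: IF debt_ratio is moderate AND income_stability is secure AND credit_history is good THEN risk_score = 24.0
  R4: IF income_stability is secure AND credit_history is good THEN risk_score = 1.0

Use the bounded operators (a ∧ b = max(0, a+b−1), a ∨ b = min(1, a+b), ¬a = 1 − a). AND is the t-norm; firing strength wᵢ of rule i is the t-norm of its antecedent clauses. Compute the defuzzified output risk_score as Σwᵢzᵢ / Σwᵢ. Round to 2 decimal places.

R1 (z=22.0): secure=0.93, ¬fair=1−0.49=0.51; AND[max(0, a+b−1)] → w = 0.44
R2 (z=-15.8): good=0.36, moderate=0.17; AND[max(0, a+b−1)] → w = 0.00
R3 (z=24.0): moderate=0.17, secure=0.93, good=0.36; AND[max(0, a+b−1)] → w = 0.00
R4 (z=1.0): secure=0.93, good=0.36; AND[max(0, a+b−1)] → w = 0.29
Weighted average = (0.44·22.0 + 0.00·-15.8 + 0.00·24.0 + 0.29·1.0) / (0.44 + 0.00 + 0.00 + 0.29)
  = 9.9700 / 0.7300 = 13.66

13.66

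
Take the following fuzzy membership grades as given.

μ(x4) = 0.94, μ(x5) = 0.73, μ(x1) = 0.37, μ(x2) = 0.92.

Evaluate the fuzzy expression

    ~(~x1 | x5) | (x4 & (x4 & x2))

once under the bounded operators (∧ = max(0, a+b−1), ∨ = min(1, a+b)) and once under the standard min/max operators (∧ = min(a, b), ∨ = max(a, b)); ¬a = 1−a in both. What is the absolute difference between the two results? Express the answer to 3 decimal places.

Under bounded:
  ~x1 = 1 − 0.37 = 0.63
  ~x1 | x5 = min(1, a+b) on (0.63, 0.73) = 1.00
  ~(~x1 | x5) = 1 − 1.00 = 0.00
  x4 & x2 = max(0, a+b−1) on (0.94, 0.92) = 0.86
  x4 & (x4 & x2) = max(0, a+b−1) on (0.94, 0.86) = 0.80
  ~(~x1 | x5) | (x4 & (x4 & x2)) = min(1, a+b) on (0.00, 0.80) = 0.80
  → value = 0.8000
Under standard min/max:
  ~x1 = 1 − 0.37 = 0.63
  ~x1 | x5 = max(a, b) on (0.63, 0.73) = 0.73
  ~(~x1 | x5) = 1 − 0.73 = 0.27
  x4 & x2 = min(a, b) on (0.94, 0.92) = 0.92
  x4 & (x4 & x2) = min(a, b) on (0.94, 0.92) = 0.92
  ~(~x1 | x5) | (x4 & (x4 & x2)) = max(a, b) on (0.27, 0.92) = 0.92
  → value = 0.9200
|0.8000 − 0.9200| = 0.120

0.120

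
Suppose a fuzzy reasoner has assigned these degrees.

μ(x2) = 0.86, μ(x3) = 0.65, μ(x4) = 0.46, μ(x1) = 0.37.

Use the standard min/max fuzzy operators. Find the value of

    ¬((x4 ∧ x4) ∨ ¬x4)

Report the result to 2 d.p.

0.46

x4 ∧ x4 = min(a, b) on (0.46, 0.46) = 0.46
¬x4 = 1 − 0.46 = 0.54
(x4 ∧ x4) ∨ ¬x4 = max(a, b) on (0.46, 0.54) = 0.54
¬((x4 ∧ x4) ∨ ¬x4) = 1 − 0.54 = 0.46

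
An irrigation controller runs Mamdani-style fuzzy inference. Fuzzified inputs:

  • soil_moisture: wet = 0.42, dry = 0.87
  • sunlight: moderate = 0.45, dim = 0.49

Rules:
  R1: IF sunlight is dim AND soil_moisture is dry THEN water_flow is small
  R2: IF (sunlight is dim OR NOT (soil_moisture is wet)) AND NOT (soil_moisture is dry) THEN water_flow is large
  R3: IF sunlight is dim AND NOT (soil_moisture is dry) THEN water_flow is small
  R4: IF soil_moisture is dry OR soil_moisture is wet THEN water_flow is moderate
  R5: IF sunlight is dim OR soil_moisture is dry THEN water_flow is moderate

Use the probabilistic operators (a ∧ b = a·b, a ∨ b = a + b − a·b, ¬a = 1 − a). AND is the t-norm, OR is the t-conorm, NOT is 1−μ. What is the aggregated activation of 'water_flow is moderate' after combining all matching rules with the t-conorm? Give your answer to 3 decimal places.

R1: dim=0.49, dry=0.87; AND[a·b] → w = 0.4263
R2: (dim=0.49 OR ¬wet=1−0.42=0.58) = 0.7858; AND[a·b] with ¬dry=1−0.87=0.13 → w = 0.1022
R3: dim=0.49, ¬dry=1−0.87=0.13; AND[a·b] → w = 0.0637
R4: dry=0.87, wet=0.42; OR[a + b − a·b] → w = 0.9246
R5: dim=0.49, dry=0.87; OR[a + b − a·b] → w = 0.9337
Rules with consequent 'moderate': {R4, R5} → strengths 0.9246, 0.9337
Aggregate via t-conorm [a + b − a·b]: 0.9950

0.995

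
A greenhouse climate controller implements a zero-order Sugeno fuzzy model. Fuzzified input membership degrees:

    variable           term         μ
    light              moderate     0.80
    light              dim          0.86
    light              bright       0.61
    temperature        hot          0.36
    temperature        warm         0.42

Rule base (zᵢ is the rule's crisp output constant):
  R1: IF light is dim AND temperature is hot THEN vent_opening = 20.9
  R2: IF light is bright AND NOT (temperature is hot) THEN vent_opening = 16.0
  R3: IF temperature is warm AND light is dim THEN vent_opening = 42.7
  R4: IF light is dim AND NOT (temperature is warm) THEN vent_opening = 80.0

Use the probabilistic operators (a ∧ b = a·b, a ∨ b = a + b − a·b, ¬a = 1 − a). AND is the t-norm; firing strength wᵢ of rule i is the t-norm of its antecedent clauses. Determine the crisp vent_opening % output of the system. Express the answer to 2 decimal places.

R1 (z=20.9): dim=0.86, hot=0.36; AND[a·b] → w = 0.3096
R2 (z=16.0): bright=0.61, ¬hot=1−0.36=0.64; AND[a·b] → w = 0.3904
R3 (z=42.7): warm=0.42, dim=0.86; AND[a·b] → w = 0.3612
R4 (z=80.0): dim=0.86, ¬warm=1−0.42=0.58; AND[a·b] → w = 0.4988
Weighted average = (0.3096·20.9 + 0.3904·16.0 + 0.3612·42.7 + 0.4988·80.0) / (0.3096 + 0.3904 + 0.3612 + 0.4988)
  = 68.0443 / 1.5600 = 43.62

43.62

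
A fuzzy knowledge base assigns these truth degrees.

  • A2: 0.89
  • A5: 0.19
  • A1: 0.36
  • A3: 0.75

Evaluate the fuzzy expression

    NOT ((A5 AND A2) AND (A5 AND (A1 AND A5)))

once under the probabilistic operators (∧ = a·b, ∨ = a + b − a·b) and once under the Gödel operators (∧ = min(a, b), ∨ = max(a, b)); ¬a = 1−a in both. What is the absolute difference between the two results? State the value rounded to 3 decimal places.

0.188

Under probabilistic:
  A5 AND A2 = a·b on (0.1900, 0.8900) = 0.1691
  A1 AND A5 = a·b on (0.3600, 0.1900) = 0.0684
  A5 AND (A1 AND A5) = a·b on (0.1900, 0.0684) = 0.0130
  (A5 AND A2) AND (A5 AND (A1 AND A5)) = a·b on (0.1691, 0.0130) = 0.0022
  NOT ((A5 AND A2) AND (A5 AND (A1 AND A5))) = 1 − 0.0022 = 0.9978
  → value = 0.9978
Under Gödel:
  A5 AND A2 = min(a, b) on (0.19, 0.89) = 0.19
  A1 AND A5 = min(a, b) on (0.36, 0.19) = 0.19
  A5 AND (A1 AND A5) = min(a, b) on (0.19, 0.19) = 0.19
  (A5 AND A2) AND (A5 AND (A1 AND A5)) = min(a, b) on (0.19, 0.19) = 0.19
  NOT ((A5 AND A2) AND (A5 AND (A1 AND A5))) = 1 − 0.19 = 0.81
  → value = 0.8100
|0.9978 − 0.8100| = 0.188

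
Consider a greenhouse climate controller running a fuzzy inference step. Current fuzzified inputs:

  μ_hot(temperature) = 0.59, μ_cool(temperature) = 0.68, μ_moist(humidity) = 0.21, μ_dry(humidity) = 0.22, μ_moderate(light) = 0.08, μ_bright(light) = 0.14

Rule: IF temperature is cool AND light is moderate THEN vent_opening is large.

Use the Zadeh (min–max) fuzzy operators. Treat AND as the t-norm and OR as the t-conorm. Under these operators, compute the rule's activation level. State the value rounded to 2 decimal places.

0.08

firing strength: cool=0.68, moderate=0.08; AND[min(a, b)] → w = 0.08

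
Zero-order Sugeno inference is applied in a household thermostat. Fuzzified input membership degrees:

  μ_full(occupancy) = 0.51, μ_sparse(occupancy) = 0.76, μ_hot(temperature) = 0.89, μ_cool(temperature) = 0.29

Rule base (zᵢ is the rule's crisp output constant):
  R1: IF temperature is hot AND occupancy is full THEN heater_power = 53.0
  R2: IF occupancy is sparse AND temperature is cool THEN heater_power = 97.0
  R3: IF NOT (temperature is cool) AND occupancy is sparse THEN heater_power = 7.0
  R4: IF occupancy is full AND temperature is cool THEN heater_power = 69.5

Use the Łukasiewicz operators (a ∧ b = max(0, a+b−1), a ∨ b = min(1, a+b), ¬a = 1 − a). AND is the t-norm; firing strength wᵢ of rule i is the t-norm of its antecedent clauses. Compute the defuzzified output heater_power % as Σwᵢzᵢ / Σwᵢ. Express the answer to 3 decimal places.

R1 (z=53.0): hot=0.89, full=0.51; AND[max(0, a+b−1)] → w = 0.40
R2 (z=97.0): sparse=0.76, cool=0.29; AND[max(0, a+b−1)] → w = 0.05
R3 (z=7.0): ¬cool=1−0.29=0.71, sparse=0.76; AND[max(0, a+b−1)] → w = 0.47
R4 (z=69.5): full=0.51, cool=0.29; AND[max(0, a+b−1)] → w = 0.00
Weighted average = (0.40·53.0 + 0.05·97.0 + 0.47·7.0 + 0.00·69.5) / (0.40 + 0.05 + 0.47 + 0.00)
  = 29.3400 / 0.9200 = 31.891

31.891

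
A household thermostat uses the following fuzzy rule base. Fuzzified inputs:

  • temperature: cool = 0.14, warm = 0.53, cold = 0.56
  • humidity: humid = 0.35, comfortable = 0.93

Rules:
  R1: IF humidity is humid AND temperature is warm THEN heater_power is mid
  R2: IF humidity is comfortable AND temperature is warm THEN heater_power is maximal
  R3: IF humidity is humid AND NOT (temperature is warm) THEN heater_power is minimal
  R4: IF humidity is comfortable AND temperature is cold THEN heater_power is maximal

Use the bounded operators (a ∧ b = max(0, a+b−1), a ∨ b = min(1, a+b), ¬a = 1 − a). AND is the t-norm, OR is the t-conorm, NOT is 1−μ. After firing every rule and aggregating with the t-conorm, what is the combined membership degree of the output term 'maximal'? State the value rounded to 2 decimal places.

R1: humid=0.35, warm=0.53; AND[max(0, a+b−1)] → w = 0.00
R2: comfortable=0.93, warm=0.53; AND[max(0, a+b−1)] → w = 0.46
R3: humid=0.35, ¬warm=1−0.53=0.47; AND[max(0, a+b−1)] → w = 0.00
R4: comfortable=0.93, cold=0.56; AND[max(0, a+b−1)] → w = 0.49
Rules with consequent 'maximal': {R2, R4} → strengths 0.46, 0.49
Aggregate via t-conorm [min(1, a+b)]: 0.95

0.95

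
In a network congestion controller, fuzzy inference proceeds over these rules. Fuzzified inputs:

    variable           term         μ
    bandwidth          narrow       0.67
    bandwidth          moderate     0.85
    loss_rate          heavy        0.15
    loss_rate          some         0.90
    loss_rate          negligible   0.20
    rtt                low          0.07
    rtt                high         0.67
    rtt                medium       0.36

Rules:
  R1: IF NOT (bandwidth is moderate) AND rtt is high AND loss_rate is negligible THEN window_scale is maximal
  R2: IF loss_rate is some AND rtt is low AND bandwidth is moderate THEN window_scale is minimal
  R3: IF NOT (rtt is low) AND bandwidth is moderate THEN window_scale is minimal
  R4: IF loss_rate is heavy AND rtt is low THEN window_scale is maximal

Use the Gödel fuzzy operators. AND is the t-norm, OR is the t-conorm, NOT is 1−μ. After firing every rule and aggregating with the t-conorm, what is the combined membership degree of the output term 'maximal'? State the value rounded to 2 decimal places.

0.15

R1: ¬moderate=1−0.85=0.15, high=0.67, negligible=0.20; AND[min(a, b)] → w = 0.15
R2: some=0.90, low=0.07, moderate=0.85; AND[min(a, b)] → w = 0.07
R3: ¬low=1−0.07=0.93, moderate=0.85; AND[min(a, b)] → w = 0.85
R4: heavy=0.15, low=0.07; AND[min(a, b)] → w = 0.07
Rules with consequent 'maximal': {R1, R4} → strengths 0.15, 0.07
Aggregate via t-conorm [max(a, b)]: 0.15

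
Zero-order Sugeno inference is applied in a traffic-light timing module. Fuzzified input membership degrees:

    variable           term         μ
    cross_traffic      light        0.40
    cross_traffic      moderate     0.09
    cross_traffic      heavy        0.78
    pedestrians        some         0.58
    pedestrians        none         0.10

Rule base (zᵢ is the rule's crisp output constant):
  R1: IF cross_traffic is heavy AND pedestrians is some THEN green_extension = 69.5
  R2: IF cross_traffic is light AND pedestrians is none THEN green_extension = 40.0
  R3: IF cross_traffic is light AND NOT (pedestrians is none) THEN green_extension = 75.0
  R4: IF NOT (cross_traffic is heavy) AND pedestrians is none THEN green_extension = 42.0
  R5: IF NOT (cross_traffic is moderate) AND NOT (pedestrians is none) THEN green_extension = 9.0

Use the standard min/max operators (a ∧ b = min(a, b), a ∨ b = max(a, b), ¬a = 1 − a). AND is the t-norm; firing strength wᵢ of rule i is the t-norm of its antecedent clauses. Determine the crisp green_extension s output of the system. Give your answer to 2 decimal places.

R1 (z=69.5): heavy=0.78, some=0.58; AND[min(a, b)] → w = 0.58
R2 (z=40.0): light=0.40, none=0.10; AND[min(a, b)] → w = 0.10
R3 (z=75.0): light=0.40, ¬none=1−0.10=0.90; AND[min(a, b)] → w = 0.40
R4 (z=42.0): ¬heavy=1−0.78=0.22, none=0.10; AND[min(a, b)] → w = 0.10
R5 (z=9.0): ¬moderate=1−0.09=0.91, ¬none=1−0.10=0.90; AND[min(a, b)] → w = 0.90
Weighted average = (0.58·69.5 + 0.10·40.0 + 0.40·75.0 + 0.10·42.0 + 0.90·9.0) / (0.58 + 0.10 + 0.40 + 0.10 + 0.90)
  = 86.6100 / 2.0800 = 41.64

41.64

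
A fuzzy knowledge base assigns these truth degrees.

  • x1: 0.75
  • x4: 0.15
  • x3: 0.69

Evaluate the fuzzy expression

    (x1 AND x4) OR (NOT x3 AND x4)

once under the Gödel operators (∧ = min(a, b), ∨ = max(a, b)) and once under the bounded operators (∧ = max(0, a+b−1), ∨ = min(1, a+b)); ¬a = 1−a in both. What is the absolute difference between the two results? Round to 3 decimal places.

0.150

Under Gödel:
  x1 AND x4 = min(a, b) on (0.75, 0.15) = 0.15
  NOT x3 = 1 − 0.69 = 0.31
  NOT x3 AND x4 = min(a, b) on (0.31, 0.15) = 0.15
  (x1 AND x4) OR (NOT x3 AND x4) = max(a, b) on (0.15, 0.15) = 0.15
  → value = 0.1500
Under bounded:
  x1 AND x4 = max(0, a+b−1) on (0.75, 0.15) = 0.00
  NOT x3 = 1 − 0.69 = 0.31
  NOT x3 AND x4 = max(0, a+b−1) on (0.31, 0.15) = 0.00
  (x1 AND x4) OR (NOT x3 AND x4) = min(1, a+b) on (0.00, 0.00) = 0.00
  → value = 0.0000
|0.1500 − 0.0000| = 0.150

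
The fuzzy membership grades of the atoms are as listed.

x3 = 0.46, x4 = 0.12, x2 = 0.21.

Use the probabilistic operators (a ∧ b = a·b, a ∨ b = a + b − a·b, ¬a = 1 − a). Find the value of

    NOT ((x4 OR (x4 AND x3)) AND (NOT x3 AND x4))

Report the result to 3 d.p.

x4 AND x3 = a·b on (0.1200, 0.4600) = 0.0552
x4 OR (x4 AND x3) = a + b − a·b on (0.1200, 0.0552) = 0.1686
NOT x3 = 1 − 0.4600 = 0.5400
NOT x3 AND x4 = a·b on (0.5400, 0.1200) = 0.0648
(x4 OR (x4 AND x3)) AND (NOT x3 AND x4) = a·b on (0.1686, 0.0648) = 0.0109
NOT ((x4 OR (x4 AND x3)) AND (NOT x3 AND x4)) = 1 − 0.0109 = 0.9891

0.989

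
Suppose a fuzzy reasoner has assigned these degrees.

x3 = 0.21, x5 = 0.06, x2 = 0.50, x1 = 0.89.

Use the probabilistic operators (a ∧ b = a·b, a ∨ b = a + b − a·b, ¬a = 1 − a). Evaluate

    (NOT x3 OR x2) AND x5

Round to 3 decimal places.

NOT x3 = 1 − 0.2100 = 0.7900
NOT x3 OR x2 = a + b − a·b on (0.7900, 0.5000) = 0.8950
(NOT x3 OR x2) AND x5 = a·b on (0.8950, 0.0600) = 0.0537

0.054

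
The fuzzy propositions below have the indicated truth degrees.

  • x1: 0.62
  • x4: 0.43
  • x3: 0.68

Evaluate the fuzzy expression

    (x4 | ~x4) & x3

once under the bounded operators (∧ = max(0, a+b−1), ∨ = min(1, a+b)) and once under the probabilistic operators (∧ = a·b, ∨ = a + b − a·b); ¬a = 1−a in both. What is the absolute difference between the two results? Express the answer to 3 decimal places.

Under bounded:
  ~x4 = 1 − 0.43 = 0.57
  x4 | ~x4 = min(1, a+b) on (0.43, 0.57) = 1.00
  (x4 | ~x4) & x3 = max(0, a+b−1) on (1.00, 0.68) = 0.68
  → value = 0.6800
Under probabilistic:
  ~x4 = 1 − 0.4300 = 0.5700
  x4 | ~x4 = a + b − a·b on (0.4300, 0.5700) = 0.7549
  (x4 | ~x4) & x3 = a·b on (0.7549, 0.6800) = 0.5133
  → value = 0.5133
|0.6800 − 0.5133| = 0.167

0.167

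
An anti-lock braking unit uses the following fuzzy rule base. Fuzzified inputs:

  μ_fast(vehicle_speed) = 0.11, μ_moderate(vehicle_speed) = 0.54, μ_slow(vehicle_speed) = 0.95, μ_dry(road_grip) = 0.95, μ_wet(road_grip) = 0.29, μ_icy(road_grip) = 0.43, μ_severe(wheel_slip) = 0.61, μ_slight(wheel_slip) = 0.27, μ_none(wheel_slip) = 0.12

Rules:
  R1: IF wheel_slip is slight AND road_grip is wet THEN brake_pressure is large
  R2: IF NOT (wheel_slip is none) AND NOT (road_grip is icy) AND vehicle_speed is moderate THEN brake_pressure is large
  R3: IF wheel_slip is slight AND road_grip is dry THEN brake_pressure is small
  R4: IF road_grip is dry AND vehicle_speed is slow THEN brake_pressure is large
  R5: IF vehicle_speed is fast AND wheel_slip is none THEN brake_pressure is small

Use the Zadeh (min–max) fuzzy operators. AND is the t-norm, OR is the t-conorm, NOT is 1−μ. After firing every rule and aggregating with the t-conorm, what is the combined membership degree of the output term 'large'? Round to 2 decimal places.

R1: slight=0.27, wet=0.29; AND[min(a, b)] → w = 0.27
R2: ¬none=1−0.12=0.88, ¬icy=1−0.43=0.57, moderate=0.54; AND[min(a, b)] → w = 0.54
R3: slight=0.27, dry=0.95; AND[min(a, b)] → w = 0.27
R4: dry=0.95, slow=0.95; AND[min(a, b)] → w = 0.95
R5: fast=0.11, none=0.12; AND[min(a, b)] → w = 0.11
Rules with consequent 'large': {R1, R2, R4} → strengths 0.27, 0.54, 0.95
Aggregate via t-conorm [max(a, b)]: 0.95

0.95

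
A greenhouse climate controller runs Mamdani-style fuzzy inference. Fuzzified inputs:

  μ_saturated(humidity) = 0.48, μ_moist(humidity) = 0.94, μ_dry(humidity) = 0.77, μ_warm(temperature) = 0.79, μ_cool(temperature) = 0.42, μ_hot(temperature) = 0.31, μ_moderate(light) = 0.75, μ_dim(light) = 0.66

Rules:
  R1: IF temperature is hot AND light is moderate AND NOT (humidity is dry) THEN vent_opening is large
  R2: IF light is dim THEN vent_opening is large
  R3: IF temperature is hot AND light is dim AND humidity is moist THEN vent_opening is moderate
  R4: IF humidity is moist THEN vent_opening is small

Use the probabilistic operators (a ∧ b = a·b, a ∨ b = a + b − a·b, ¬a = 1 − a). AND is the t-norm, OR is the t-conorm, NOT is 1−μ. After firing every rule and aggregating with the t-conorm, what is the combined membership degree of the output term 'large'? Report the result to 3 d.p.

0.678

R1: hot=0.31, moderate=0.75, ¬dry=1−0.77=0.23; AND[a·b] → w = 0.0535
R2: dim=0.66 → w = 0.6600
R3: hot=0.31, dim=0.66, moist=0.94; AND[a·b] → w = 0.1923
R4: moist=0.94 → w = 0.9400
Rules with consequent 'large': {R1, R2} → strengths 0.0535, 0.6600
Aggregate via t-conorm [a + b − a·b]: 0.6782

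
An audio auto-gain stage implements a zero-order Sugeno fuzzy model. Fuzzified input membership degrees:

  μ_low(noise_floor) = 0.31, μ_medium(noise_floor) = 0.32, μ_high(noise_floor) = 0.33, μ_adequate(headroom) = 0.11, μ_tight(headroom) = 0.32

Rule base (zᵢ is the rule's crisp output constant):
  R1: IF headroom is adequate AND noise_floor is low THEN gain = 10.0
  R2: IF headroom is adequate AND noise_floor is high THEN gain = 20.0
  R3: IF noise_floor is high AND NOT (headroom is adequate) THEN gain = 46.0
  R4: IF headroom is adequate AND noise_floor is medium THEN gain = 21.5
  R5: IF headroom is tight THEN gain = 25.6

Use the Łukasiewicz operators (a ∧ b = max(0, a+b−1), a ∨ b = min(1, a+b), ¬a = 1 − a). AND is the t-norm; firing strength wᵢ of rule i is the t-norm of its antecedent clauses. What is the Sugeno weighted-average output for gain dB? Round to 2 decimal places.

33.91

R1 (z=10.0): adequate=0.11, low=0.31; AND[max(0, a+b−1)] → w = 0.00
R2 (z=20.0): adequate=0.11, high=0.33; AND[max(0, a+b−1)] → w = 0.00
R3 (z=46.0): high=0.33, ¬adequate=1−0.11=0.89; AND[max(0, a+b−1)] → w = 0.22
R4 (z=21.5): adequate=0.11, medium=0.32; AND[max(0, a+b−1)] → w = 0.00
R5 (z=25.6): tight=0.32 → w = 0.32
Weighted average = (0.00·10.0 + 0.00·20.0 + 0.22·46.0 + 0.00·21.5 + 0.32·25.6) / (0.00 + 0.00 + 0.22 + 0.00 + 0.32)
  = 18.3120 / 0.5400 = 33.91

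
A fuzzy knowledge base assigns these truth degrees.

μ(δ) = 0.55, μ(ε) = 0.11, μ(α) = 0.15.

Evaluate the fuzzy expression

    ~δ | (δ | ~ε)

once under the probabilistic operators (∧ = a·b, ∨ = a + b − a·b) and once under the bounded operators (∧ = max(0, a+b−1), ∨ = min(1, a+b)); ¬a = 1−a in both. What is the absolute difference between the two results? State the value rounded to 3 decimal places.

Under probabilistic:
  ~δ = 1 − 0.5500 = 0.4500
  ~ε = 1 − 0.1100 = 0.8900
  δ | ~ε = a + b − a·b on (0.5500, 0.8900) = 0.9505
  ~δ | (δ | ~ε) = a + b − a·b on (0.4500, 0.9505) = 0.9728
  → value = 0.9728
Under bounded:
  ~δ = 1 − 0.55 = 0.45
  ~ε = 1 − 0.11 = 0.89
  δ | ~ε = min(1, a+b) on (0.55, 0.89) = 1.00
  ~δ | (δ | ~ε) = min(1, a+b) on (0.45, 1.00) = 1.00
  → value = 1.0000
|0.9728 − 1.0000| = 0.027

0.027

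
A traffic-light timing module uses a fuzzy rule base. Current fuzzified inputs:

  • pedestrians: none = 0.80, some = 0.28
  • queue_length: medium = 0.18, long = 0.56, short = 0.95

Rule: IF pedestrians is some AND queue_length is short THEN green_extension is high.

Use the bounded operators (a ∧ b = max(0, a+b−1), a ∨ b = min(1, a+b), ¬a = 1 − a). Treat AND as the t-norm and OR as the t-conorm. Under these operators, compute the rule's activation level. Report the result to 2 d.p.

0.23

firing strength: some=0.28, short=0.95; AND[max(0, a+b−1)] → w = 0.23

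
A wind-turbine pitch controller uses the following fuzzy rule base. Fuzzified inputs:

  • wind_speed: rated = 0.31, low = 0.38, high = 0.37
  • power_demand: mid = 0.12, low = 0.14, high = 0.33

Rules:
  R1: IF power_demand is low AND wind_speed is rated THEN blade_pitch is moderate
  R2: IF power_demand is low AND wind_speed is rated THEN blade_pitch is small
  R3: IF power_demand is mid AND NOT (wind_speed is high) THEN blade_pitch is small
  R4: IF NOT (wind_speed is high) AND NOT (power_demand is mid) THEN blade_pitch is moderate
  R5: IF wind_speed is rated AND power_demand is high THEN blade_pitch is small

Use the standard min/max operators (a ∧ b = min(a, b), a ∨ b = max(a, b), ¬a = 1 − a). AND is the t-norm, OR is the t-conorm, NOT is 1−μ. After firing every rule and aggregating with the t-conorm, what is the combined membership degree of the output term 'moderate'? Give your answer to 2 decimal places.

0.63

R1: low=0.14, rated=0.31; AND[min(a, b)] → w = 0.14
R2: low=0.14, rated=0.31; AND[min(a, b)] → w = 0.14
R3: mid=0.12, ¬high=1−0.37=0.63; AND[min(a, b)] → w = 0.12
R4: ¬high=1−0.37=0.63, ¬mid=1−0.12=0.88; AND[min(a, b)] → w = 0.63
R5: rated=0.31, high=0.33; AND[min(a, b)] → w = 0.31
Rules with consequent 'moderate': {R1, R4} → strengths 0.14, 0.63
Aggregate via t-conorm [max(a, b)]: 0.63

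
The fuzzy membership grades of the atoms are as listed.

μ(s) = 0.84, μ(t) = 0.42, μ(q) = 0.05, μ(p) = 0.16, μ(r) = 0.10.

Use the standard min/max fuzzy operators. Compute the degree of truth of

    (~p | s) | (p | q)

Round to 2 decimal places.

~p = 1 − 0.16 = 0.84
~p | s = max(a, b) on (0.84, 0.84) = 0.84
p | q = max(a, b) on (0.16, 0.05) = 0.16
(~p | s) | (p | q) = max(a, b) on (0.84, 0.16) = 0.84

0.84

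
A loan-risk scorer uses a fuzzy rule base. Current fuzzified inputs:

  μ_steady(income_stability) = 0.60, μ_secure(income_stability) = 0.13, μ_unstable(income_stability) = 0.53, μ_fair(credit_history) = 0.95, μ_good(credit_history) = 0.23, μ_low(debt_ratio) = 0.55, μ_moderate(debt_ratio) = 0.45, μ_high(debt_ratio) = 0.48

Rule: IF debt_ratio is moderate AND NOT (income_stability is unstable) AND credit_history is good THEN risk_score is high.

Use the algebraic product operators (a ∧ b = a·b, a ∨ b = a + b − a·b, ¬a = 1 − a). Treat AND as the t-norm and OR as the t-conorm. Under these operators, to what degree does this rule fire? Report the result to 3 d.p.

0.049

firing strength: moderate=0.45, ¬unstable=1−0.53=0.47, good=0.23; AND[a·b] → w = 0.0486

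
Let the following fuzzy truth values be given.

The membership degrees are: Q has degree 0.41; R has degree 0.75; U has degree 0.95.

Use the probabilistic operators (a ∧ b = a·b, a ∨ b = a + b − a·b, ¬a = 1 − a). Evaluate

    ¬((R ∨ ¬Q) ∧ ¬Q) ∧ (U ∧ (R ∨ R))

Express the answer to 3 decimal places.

¬Q = 1 − 0.4100 = 0.5900
R ∨ ¬Q = a + b − a·b on (0.7500, 0.5900) = 0.8975
¬Q = 1 − 0.4100 = 0.5900
(R ∨ ¬Q) ∧ ¬Q = a·b on (0.8975, 0.5900) = 0.5295
¬((R ∨ ¬Q) ∧ ¬Q) = 1 − 0.5295 = 0.4705
R ∨ R = a + b − a·b on (0.7500, 0.7500) = 0.9375
U ∧ (R ∨ R) = a·b on (0.9500, 0.9375) = 0.8906
¬((R ∨ ¬Q) ∧ ¬Q) ∧ (U ∧ (R ∨ R)) = a·b on (0.4705, 0.8906) = 0.4190

0.419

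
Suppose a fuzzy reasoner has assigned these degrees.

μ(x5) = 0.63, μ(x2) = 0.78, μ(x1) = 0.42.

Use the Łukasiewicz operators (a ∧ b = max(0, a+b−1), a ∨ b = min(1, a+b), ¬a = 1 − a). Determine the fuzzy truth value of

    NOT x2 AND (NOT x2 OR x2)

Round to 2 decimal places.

0.22

NOT x2 = 1 − 0.78 = 0.22
NOT x2 = 1 − 0.78 = 0.22
NOT x2 OR x2 = min(1, a+b) on (0.22, 0.78) = 1.00
NOT x2 AND (NOT x2 OR x2) = max(0, a+b−1) on (0.22, 1.00) = 0.22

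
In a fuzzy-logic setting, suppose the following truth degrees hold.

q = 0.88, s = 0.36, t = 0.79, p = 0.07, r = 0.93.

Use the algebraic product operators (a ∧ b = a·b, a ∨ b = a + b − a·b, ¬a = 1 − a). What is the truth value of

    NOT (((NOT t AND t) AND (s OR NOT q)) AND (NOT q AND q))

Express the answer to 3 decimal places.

NOT t = 1 − 0.7900 = 0.2100
NOT t AND t = a·b on (0.2100, 0.7900) = 0.1659
NOT q = 1 − 0.8800 = 0.1200
s OR NOT q = a + b − a·b on (0.3600, 0.1200) = 0.4368
(NOT t AND t) AND (s OR NOT q) = a·b on (0.1659, 0.4368) = 0.0725
NOT q = 1 − 0.8800 = 0.1200
NOT q AND q = a·b on (0.1200, 0.8800) = 0.1056
((NOT t AND t) AND (s OR NOT q)) AND (NOT q AND q) = a·b on (0.0725, 0.1056) = 0.0077
NOT (((NOT t AND t) AND (s OR NOT q)) AND (NOT q AND q)) = 1 − 0.0077 = 0.9923

0.992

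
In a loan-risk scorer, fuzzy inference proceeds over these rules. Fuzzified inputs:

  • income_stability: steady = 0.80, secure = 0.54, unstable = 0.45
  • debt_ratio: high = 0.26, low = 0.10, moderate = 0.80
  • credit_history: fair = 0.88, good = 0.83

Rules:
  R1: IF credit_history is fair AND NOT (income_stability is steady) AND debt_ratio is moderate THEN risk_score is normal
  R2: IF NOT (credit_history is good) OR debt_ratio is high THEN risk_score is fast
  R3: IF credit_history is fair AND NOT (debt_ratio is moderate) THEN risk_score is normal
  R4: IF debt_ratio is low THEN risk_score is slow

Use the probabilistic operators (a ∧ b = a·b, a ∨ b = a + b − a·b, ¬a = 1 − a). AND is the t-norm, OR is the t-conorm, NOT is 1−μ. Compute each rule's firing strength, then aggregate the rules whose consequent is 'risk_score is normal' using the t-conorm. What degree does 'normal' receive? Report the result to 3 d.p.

R1: fair=0.88, ¬steady=1−0.80=0.20, moderate=0.80; AND[a·b] → w = 0.1408
R2: ¬good=1−0.83=0.17, high=0.26; OR[a + b − a·b] → w = 0.3858
R3: fair=0.88, ¬moderate=1−0.80=0.20; AND[a·b] → w = 0.1760
R4: low=0.10 → w = 0.1000
Rules with consequent 'normal': {R1, R3} → strengths 0.1408, 0.1760
Aggregate via t-conorm [a + b − a·b]: 0.2920

0.292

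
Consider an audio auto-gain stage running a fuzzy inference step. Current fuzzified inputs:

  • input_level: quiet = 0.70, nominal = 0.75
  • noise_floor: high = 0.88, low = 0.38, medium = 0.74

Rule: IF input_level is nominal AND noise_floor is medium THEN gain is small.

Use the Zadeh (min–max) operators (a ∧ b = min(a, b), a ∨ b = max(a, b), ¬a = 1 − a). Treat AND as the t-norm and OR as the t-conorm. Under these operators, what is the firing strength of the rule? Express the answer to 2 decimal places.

firing strength: nominal=0.75, medium=0.74; AND[min(a, b)] → w = 0.74

0.74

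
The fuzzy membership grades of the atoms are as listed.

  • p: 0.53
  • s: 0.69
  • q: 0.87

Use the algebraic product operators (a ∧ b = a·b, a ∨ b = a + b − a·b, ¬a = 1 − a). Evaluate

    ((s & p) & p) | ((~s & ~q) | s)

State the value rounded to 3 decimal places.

0.760

s & p = a·b on (0.6900, 0.5300) = 0.3657
(s & p) & p = a·b on (0.3657, 0.5300) = 0.1938
~s = 1 − 0.6900 = 0.3100
~q = 1 − 0.8700 = 0.1300
~s & ~q = a·b on (0.3100, 0.1300) = 0.0403
(~s & ~q) | s = a + b − a·b on (0.0403, 0.6900) = 0.7025
((s & p) & p) | ((~s & ~q) | s) = a + b − a·b on (0.1938, 0.7025) = 0.7602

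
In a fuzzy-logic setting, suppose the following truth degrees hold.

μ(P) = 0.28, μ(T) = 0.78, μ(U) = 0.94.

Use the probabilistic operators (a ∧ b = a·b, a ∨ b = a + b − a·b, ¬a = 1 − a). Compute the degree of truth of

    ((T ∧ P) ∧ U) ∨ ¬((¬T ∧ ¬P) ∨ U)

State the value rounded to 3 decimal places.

T ∧ P = a·b on (0.7800, 0.2800) = 0.2184
(T ∧ P) ∧ U = a·b on (0.2184, 0.9400) = 0.2053
¬T = 1 − 0.7800 = 0.2200
¬P = 1 − 0.2800 = 0.7200
¬T ∧ ¬P = a·b on (0.2200, 0.7200) = 0.1584
(¬T ∧ ¬P) ∨ U = a + b − a·b on (0.1584, 0.9400) = 0.9495
¬((¬T ∧ ¬P) ∨ U) = 1 − 0.9495 = 0.0505
((T ∧ P) ∧ U) ∨ ¬((¬T ∧ ¬P) ∨ U) = a + b − a·b on (0.2053, 0.0505) = 0.2454

0.245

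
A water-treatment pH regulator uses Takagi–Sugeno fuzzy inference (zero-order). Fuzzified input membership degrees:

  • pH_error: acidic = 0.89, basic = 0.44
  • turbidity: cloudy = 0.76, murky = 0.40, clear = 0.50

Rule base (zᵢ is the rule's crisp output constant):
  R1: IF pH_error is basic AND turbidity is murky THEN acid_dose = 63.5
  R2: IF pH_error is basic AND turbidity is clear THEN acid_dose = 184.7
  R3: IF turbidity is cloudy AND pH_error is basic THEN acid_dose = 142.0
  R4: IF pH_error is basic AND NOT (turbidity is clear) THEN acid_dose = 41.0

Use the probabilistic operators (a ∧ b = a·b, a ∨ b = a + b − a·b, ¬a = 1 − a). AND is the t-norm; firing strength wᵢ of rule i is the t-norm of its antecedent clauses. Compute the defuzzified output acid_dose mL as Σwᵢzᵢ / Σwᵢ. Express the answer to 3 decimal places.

113.968

R1 (z=63.5): basic=0.44, murky=0.40; AND[a·b] → w = 0.1760
R2 (z=184.7): basic=0.44, clear=0.50; AND[a·b] → w = 0.2200
R3 (z=142.0): cloudy=0.76, basic=0.44; AND[a·b] → w = 0.3344
R4 (z=41.0): basic=0.44, ¬clear=1−0.50=0.50; AND[a·b] → w = 0.2200
Weighted average = (0.1760·63.5 + 0.2200·184.7 + 0.3344·142.0 + 0.2200·41.0) / (0.1760 + 0.2200 + 0.3344 + 0.2200)
  = 108.3148 / 0.9504 = 113.968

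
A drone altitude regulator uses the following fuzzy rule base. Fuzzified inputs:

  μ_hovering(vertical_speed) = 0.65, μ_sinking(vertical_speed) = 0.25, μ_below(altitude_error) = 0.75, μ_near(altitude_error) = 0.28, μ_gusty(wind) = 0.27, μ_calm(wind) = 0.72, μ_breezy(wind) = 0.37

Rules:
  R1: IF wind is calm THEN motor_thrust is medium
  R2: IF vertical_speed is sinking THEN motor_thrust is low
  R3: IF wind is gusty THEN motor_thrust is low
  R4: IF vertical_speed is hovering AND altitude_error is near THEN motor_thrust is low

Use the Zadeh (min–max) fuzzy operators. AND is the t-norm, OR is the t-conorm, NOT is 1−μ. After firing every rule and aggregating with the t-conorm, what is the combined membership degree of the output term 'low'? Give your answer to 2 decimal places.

0.28

R1: calm=0.72 → w = 0.72
R2: sinking=0.25 → w = 0.25
R3: gusty=0.27 → w = 0.27
R4: hovering=0.65, near=0.28; AND[min(a, b)] → w = 0.28
Rules with consequent 'low': {R2, R3, R4} → strengths 0.25, 0.27, 0.28
Aggregate via t-conorm [max(a, b)]: 0.28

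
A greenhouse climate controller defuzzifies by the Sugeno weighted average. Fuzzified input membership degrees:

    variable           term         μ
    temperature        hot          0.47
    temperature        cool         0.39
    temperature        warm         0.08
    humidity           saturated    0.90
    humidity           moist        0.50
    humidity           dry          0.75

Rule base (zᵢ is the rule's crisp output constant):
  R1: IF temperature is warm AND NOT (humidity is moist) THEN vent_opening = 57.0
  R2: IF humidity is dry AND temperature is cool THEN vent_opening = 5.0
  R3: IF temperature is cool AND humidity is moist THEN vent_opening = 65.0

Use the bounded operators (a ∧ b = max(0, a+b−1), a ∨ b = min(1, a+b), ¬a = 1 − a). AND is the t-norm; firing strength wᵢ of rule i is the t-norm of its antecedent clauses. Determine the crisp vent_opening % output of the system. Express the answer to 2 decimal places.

R1 (z=57.0): warm=0.08, ¬moist=1−0.50=0.50; AND[max(0, a+b−1)] → w = 0.00
R2 (z=5.0): dry=0.75, cool=0.39; AND[max(0, a+b−1)] → w = 0.14
R3 (z=65.0): cool=0.39, moist=0.50; AND[max(0, a+b−1)] → w = 0.00
Weighted average = (0.00·57.0 + 0.14·5.0 + 0.00·65.0) / (0.00 + 0.14 + 0.00)
  = 0.7000 / 0.1400 = 5.00

5.00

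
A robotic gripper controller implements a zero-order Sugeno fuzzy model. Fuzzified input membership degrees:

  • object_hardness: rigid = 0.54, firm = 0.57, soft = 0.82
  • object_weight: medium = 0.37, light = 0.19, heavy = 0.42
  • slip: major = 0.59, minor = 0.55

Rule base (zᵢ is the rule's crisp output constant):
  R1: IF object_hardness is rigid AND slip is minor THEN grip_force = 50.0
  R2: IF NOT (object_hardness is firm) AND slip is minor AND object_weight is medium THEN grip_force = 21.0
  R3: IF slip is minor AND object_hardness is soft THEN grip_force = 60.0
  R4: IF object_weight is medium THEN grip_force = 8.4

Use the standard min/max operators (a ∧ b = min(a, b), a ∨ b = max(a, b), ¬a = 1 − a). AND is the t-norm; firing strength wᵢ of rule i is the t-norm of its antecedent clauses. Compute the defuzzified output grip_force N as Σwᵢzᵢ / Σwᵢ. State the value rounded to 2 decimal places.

38.73

R1 (z=50.0): rigid=0.54, minor=0.55; AND[min(a, b)] → w = 0.54
R2 (z=21.0): ¬firm=1−0.57=0.43, minor=0.55, medium=0.37; AND[min(a, b)] → w = 0.37
R3 (z=60.0): minor=0.55, soft=0.82; AND[min(a, b)] → w = 0.55
R4 (z=8.4): medium=0.37 → w = 0.37
Weighted average = (0.54·50.0 + 0.37·21.0 + 0.55·60.0 + 0.37·8.4) / (0.54 + 0.37 + 0.55 + 0.37)
  = 70.8780 / 1.8300 = 38.73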